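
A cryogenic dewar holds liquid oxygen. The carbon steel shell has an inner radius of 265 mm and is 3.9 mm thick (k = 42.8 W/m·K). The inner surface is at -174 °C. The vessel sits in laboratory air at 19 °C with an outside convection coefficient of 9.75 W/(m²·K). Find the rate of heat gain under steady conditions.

Q ≈ 1710 W

Spherical conduction: R = (1/r_in − 1/r_out)/(4πk) per layer; series-sum.
R_carbon steel shell = (1/0.265 − 1/0.2689)/(4π×42.8) = 1.018×10^-4 K/W
R_outer film = 1/(h·4πr_o²) = 1/(9.75×4π×0.2689²) = 0.1129 K/W
R_total = 0.113 K/W
Q = ΔT/R_total = 193/0.113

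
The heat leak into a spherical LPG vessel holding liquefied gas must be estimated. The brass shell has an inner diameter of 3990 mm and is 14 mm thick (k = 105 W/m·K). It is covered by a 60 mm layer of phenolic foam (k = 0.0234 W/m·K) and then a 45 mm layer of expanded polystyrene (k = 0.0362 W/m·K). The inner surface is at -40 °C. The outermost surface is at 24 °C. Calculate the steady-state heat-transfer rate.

Q ≈ 893 W

Radial (spherical) resistances in series:
R_brass shell = (1/1.995 − 1/2.009)/(4π×105) = 2.647×10^-6 K/W
R_phenolic foam = (1/2.009 − 1/2.069)/(4π×0.0234) = 0.04909 K/W
R_expanded polystyrene = (1/2.069 − 1/2.114)/(4π×0.0362) = 0.02262 K/W
R_total = 0.07171 K/W
Q = ΔT/R_total = 64/0.07171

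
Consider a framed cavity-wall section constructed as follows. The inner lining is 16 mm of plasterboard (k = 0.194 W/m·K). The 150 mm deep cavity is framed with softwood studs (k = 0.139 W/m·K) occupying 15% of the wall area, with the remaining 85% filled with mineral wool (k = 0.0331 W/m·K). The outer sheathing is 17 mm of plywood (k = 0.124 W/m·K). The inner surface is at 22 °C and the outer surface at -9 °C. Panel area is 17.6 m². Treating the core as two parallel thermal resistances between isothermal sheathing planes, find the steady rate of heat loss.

Sheathing layers in series; stud and cavity paths in parallel between them.
R_inner = 0.016/(0.194×17.6) = 0.004686 K/W
R_stud  = 0.15/(0.139×0.15×17.6) = 0.4088 K/W
R_cav   = 0.15/(0.0331×0.85×17.6) = 0.3029 K/W
1/R_core = 1/R_stud + 1/R_cav → R_core = 0.174 K/W
R_outer = 0.017/(0.124×17.6) = 0.00779 K/W
R_total = 0.1865 K/W
Q = ΔT/R_total = 31/0.1865

Q ≈ 166 W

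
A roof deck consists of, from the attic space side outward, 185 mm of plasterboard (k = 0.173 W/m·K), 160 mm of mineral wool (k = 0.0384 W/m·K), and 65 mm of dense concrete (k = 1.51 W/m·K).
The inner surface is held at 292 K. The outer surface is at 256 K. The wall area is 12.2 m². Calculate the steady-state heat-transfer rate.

Q ≈ 83.2 W

Treating each layer as a thermal resistance in series:
R_plasterboard = L/(kA) = 0.185/(0.173×12.2) = 0.08765 K/W
R_mineral wool = L/(kA) = 0.16/(0.0384×12.2) = 0.3415 K/W
R_dense concrete = L/(kA) = 0.065/(1.51×12.2) = 0.003528 K/W
R_total = 0.4327 K/W
Q = ΔT / R_total = 36 / 0.4327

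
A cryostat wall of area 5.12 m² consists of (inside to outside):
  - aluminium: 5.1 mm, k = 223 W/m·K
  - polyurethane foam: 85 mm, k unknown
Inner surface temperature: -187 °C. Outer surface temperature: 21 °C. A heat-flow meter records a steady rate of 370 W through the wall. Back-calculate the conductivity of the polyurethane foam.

k ≈ 0.0295 W/(m·K)

Model the wall as resistances in series:
R_aluminium = L/(kA) = 0.0051/(223×5.12) = 4.467×10^-6 K/W
Sum of known resistances R_other = 4.467×10^-6 K/W
Total R = ΔT/Q = 208/370 = 0.5622 K/W
R_polyurethane foam = R_total − R_other = 0.5622 K/W
k = L/(R·A) = 0.085/(0.5622×5.12)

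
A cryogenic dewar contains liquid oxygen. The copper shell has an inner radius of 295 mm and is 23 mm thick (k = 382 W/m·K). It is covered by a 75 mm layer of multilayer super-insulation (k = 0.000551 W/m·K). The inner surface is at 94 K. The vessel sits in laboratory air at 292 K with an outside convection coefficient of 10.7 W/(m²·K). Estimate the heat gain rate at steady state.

Spherical conduction: R = (1/r_in − 1/r_out)/(4πk) per layer; series-sum.
R_copper shell = (1/0.295 − 1/0.318)/(4π×382) = 5.107×10^-5 K/W
R_multilayer super-insulation = (1/0.318 − 1/0.393)/(4π×0.000551) = 86.67 K/W
R_outer film = 1/(h·4πr_o²) = 1/(10.7×4π×0.393²) = 0.04815 K/W
R_total = 86.72 K/W
Q = ΔT/R_total = 198/86.72

Q ≈ 2.28 W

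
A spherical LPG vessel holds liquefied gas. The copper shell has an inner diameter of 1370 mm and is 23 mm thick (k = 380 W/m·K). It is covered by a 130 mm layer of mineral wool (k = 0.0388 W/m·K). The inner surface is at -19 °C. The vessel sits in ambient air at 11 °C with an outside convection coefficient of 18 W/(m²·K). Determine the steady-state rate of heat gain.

Radial (spherical) resistances in series:
R_copper shell = (1/0.685 − 1/0.708)/(4π×380) = 9.931×10^-6 K/W
R_mineral wool = (1/0.708 − 1/0.838)/(4π×0.0388) = 0.4494 K/W
R_outer film = 1/(h·4πr_o²) = 1/(18×4π×0.838²) = 0.006295 K/W
R_total = 0.4557 K/W
Q = ΔT/R_total = 30/0.4557

Q ≈ 65.8 W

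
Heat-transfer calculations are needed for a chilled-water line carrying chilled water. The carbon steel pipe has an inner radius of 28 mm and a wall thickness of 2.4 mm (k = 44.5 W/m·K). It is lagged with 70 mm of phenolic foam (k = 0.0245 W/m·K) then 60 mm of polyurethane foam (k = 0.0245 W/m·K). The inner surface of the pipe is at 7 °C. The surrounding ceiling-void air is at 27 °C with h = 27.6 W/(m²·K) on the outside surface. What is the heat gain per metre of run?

q′ ≈ 1.84 W/m

Treating each annulus and film as a series resistance:
R_carbon steel pipe wall = ln(30.4/28)/(2π×44.5×1) = 2.941×10^-4 K/W
R_phenolic foam = ln(100.4/30.4)/(2π×0.0245×1) = 7.761 K/W
R_polyurethane foam = ln(160.4/100.4)/(2π×0.0245×1) = 3.043 K/W
R_outer film = 1/(h_o·2πr_oL) = 1/(27.6×2π×0.1604×1) = 0.03595 K/W
R_total = 10.84 K/W
Q = ΔT/R_total = 20/10.84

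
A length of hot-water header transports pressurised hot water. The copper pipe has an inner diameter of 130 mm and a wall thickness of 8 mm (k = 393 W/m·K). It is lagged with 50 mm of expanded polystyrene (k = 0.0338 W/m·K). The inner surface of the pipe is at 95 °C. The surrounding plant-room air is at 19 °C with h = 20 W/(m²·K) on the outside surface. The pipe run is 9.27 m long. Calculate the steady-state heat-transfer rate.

Per-layer cylindrical resistances, series-summed:
R_copper pipe wall = ln(73/65)/(2π×393×9.27) = 5.071×10^-6 K/W
R_expanded polystyrene = ln(123/73)/(2π×0.0338×9.27) = 0.265 K/W
R_outer film = 1/(h_o·2πr_oL) = 1/(20×2π×0.123×9.27) = 0.006979 K/W
R_total = 0.272 K/W
Q = ΔT/R_total = 76/0.272

Q ≈ 279 W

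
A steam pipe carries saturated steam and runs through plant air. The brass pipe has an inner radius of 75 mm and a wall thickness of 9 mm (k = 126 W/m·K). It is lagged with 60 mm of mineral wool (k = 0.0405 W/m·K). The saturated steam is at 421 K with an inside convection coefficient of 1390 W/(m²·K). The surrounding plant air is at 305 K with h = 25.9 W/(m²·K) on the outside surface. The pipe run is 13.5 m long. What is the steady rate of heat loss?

Q ≈ 724 W

For a radial system each layer contributes R = ln(r_out/r_in)/(2πkL); films add R = 1/(hA).
R_inner film = 1/(h_i·2πr₁L) = 1/(1390×2π×0.075×13.5) = 1.131×10^-4 K/W
R_brass pipe wall = ln(84/75)/(2π×126×13.5) = 1.06×10^-5 K/W
R_mineral wool = ln(144/84)/(2π×0.0405×13.5) = 0.1569 K/W
R_outer film = 1/(h_o·2πr_oL) = 1/(25.9×2π×0.144×13.5) = 0.003161 K/W
R_total = 0.1602 K/W
Q = ΔT/R_total = 116/0.1602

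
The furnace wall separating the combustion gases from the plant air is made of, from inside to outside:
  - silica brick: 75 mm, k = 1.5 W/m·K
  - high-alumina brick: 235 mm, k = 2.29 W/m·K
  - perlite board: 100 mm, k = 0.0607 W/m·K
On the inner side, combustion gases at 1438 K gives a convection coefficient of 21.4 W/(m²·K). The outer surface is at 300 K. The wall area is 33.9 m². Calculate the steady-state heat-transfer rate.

Using the resistance-network approach (series):
R_inner film = 1/(h_i·A) = 1/(21.4×33.9) = 0.001378 K/W
R_silica brick = L/(kA) = 0.075/(1.5×33.9) = 0.001475 K/W
R_high-alumina brick = L/(kA) = 0.235/(2.29×33.9) = 0.003027 K/W
R_perlite board = L/(kA) = 0.1/(0.0607×33.9) = 0.0486 K/W
R_total = 0.05448 K/W
Q = ΔT / R_total = 1138 / 0.05448

Q ≈ 20900 W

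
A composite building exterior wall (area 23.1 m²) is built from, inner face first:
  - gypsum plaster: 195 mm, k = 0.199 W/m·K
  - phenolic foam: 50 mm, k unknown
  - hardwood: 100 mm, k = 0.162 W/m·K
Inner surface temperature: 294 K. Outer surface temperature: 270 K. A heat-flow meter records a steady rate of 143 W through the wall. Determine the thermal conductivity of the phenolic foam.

Series thermal resistances:
R_gypsum plaster = L/(kA) = 0.195/(0.199×23.1) = 0.04242 K/W
R_hardwood = L/(kA) = 0.1/(0.162×23.1) = 0.02672 K/W
Sum of known resistances R_other = 0.06914 K/W
Total R = ΔT/Q = 24/143 = 0.1678 K/W
R_phenolic foam = R_total − R_other = 0.09869 K/W
k = L/(R·A) = 0.05/(0.09869×23.1)

k ≈ 0.0219 W/(m·K)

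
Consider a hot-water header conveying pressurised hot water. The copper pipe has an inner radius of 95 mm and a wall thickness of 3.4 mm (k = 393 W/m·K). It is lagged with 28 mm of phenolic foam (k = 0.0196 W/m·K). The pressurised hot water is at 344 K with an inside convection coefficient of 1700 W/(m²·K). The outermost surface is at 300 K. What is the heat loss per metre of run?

Treating each annulus and film as a series resistance:
R_inner film = 1/(h_i·2πr₁L) = 1/(1700×2π×0.095×1) = 9.855×10^-4 K/W
R_copper pipe wall = ln(98.4/95)/(2π×393×1) = 1.424×10^-5 K/W
R_phenolic foam = ln(126.4/98.4)/(2π×0.0196×1) = 2.033 K/W
R_total = 2.034 K/W
Q = ΔT/R_total = 44/2.034

q′ ≈ 21.6 W/m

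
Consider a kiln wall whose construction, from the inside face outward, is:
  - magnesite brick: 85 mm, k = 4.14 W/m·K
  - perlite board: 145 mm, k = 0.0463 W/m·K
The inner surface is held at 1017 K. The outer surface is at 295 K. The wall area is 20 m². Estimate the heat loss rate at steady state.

Treating each layer as a thermal resistance in series:
R_magnesite brick = L/(kA) = 0.085/(4.14×20) = 0.001027 K/W
R_perlite board = L/(kA) = 0.145/(0.0463×20) = 0.1566 K/W
R_total = 0.1576 K/W
Q = ΔT / R_total = 722 / 0.1576

Q ≈ 4580 W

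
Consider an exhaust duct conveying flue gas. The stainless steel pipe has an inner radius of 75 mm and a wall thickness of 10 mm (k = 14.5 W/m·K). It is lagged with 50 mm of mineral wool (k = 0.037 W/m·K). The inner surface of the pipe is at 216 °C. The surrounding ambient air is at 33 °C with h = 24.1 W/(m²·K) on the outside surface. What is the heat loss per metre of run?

q′ ≈ 89.7 W/m

For a radial system each layer contributes R = ln(r_out/r_in)/(2πkL); films add R = 1/(hA).
R_stainless steel pipe wall = ln(85/75)/(2π×14.5×1) = 0.001374 K/W
R_mineral wool = ln(135/85)/(2π×0.037×1) = 1.99 K/W
R_outer film = 1/(h_o·2πr_oL) = 1/(24.1×2π×0.135×1) = 0.04892 K/W
R_total = 2.04 K/W
Q = ΔT/R_total = 183/2.04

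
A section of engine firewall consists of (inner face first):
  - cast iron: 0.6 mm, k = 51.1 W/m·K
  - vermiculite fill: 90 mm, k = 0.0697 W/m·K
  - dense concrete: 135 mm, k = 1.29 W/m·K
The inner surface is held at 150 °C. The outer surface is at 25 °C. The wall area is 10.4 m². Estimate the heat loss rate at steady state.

Q ≈ 931 W

Using the resistance-network approach (series):
R_cast iron = L/(kA) = 0.0006/(51.1×10.4) = 1.129×10^-6 K/W
R_vermiculite fill = L/(kA) = 0.09/(0.0697×10.4) = 0.1242 K/W
R_dense concrete = L/(kA) = 0.135/(1.29×10.4) = 0.01006 K/W
R_total = 0.1342 K/W
Q = ΔT / R_total = 125 / 0.1342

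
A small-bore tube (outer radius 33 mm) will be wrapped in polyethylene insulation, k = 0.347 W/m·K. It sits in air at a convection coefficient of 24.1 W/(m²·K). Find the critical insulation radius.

For a cylinder r_cr = k/h = 0.347/24.1
r_cr = 14.4 mm; since the bare radius (33 mm) is above r_cr, any added insulation will reduce heat loss.

r_cr ≈ 14.4 mm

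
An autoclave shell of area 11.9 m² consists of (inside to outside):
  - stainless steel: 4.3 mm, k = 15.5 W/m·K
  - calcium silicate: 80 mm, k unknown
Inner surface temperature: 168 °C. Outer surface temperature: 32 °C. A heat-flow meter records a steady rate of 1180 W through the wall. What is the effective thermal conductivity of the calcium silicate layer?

k ≈ 0.0583 W/(m·K)

Series thermal resistances:
R_stainless steel = L/(kA) = 0.0043/(15.5×11.9) = 2.331×10^-5 K/W
Sum of known resistances R_other = 2.331×10^-5 K/W
Total R = ΔT/Q = 136/1180 = 0.1153 K/W
R_calcium silicate = R_total − R_other = 0.1152 K/W
k = L/(R·A) = 0.08/(0.1152×11.9)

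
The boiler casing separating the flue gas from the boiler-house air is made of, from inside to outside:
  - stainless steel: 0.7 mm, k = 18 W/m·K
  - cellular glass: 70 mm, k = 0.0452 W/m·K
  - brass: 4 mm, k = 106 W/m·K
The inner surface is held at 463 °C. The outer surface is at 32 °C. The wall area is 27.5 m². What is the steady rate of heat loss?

Q ≈ 7650 W

Treating each layer as a thermal resistance in series:
R_stainless steel = L/(kA) = 0.0007/(18×27.5) = 1.414×10^-6 K/W
R_cellular glass = L/(kA) = 0.07/(0.0452×27.5) = 0.05632 K/W
R_brass = L/(kA) = 0.004/(106×27.5) = 1.372×10^-6 K/W
R_total = 0.05632 K/W
Q = ΔT / R_total = 431 / 0.05632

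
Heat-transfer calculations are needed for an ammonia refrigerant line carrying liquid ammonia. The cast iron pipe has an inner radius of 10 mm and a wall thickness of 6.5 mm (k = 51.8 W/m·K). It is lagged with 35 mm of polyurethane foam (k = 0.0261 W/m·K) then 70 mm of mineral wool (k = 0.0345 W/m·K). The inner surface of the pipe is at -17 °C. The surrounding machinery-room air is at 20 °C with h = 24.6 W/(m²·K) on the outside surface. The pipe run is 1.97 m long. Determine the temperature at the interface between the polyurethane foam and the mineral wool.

Cylindrical conduction, so R = ln(r₂/r₁)/(2πkL) per layer, in series:
R_cast iron pipe wall = ln(16.5/10)/(2π×51.8×1.97) = 7.81×10^-4 K/W
R_polyurethane foam = ln(51.5/16.5)/(2π×0.0261×1.97) = 3.523 K/W
R_mineral wool = ln(121.5/51.5)/(2π×0.0345×1.97) = 2.01 K/W
R_outer film = 1/(h_o·2πr_oL) = 1/(24.6×2π×0.1215×1.97) = 0.02703 K/W
R_total = 5.561 K/W
Q = ΔT/R_total = 37/5.561
Q = 6.65 W
T_interface = T_inner + Q·ΣR(inner→interface) = -17 + 6.65×3.524

T ≈ 6.45 °C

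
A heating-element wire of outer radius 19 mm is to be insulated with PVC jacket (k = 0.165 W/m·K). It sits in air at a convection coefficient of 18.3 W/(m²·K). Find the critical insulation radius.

r_cr ≈ 9.02 mm

For a cylinder r_cr = k/h = 0.165/18.3
r_cr = 9.02 mm; since the bare radius (19 mm) is above r_cr, any added insulation will reduce heat loss.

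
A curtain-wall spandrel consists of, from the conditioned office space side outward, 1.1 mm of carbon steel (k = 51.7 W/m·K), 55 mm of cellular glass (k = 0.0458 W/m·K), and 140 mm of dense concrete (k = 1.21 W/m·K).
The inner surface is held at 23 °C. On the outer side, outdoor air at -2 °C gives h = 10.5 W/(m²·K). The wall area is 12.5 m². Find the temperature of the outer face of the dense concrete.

T ≈ -0.314 °C

Treating each layer as a thermal resistance in series:
R_carbon steel = L/(kA) = 0.0011/(51.7×12.5) = 1.702×10^-6 K/W
R_cellular glass = L/(kA) = 0.055/(0.0458×12.5) = 0.09607 K/W
R_dense concrete = L/(kA) = 0.14/(1.21×12.5) = 0.009256 K/W
R_outer film = 1/(h_o·A) = 1/(10.5×12.5) = 0.007619 K/W
R_total = 0.1129 K/W;  Q = ΔT/R_total = 25/0.1129 = 221.3 W
T_interface = T_inner − Q·ΣR(inner→interface) = 23 − 221×0.1053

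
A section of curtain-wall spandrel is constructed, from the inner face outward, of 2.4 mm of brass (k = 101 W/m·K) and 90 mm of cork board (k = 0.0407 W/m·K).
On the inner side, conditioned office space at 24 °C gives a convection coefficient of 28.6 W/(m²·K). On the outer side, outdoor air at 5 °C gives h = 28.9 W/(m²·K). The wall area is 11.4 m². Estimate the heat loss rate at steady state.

Q ≈ 95 W

Using the resistance-network approach (series):
R_inner film = 1/(h_i·A) = 1/(28.6×11.4) = 0.003067 K/W
R_brass = L/(kA) = 0.0024/(101×11.4) = 2.084×10^-6 K/W
R_cork board = L/(kA) = 0.09/(0.0407×11.4) = 0.194 K/W
R_outer film = 1/(h_o·A) = 1/(28.9×11.4) = 0.003035 K/W
R_total = 0.2001 K/W
Q = ΔT / R_total = 19 / 0.2001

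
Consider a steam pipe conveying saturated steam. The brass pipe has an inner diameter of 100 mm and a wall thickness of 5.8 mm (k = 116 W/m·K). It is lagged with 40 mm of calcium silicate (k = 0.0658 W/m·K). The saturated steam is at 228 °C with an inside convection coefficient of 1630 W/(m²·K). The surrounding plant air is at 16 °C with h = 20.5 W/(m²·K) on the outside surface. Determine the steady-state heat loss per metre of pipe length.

Per-layer cylindrical resistances, series-summed:
R_inner film = 1/(h_i·2πr₁L) = 1/(1630×2π×0.05×1) = 0.001953 K/W
R_brass pipe wall = ln(55.8/50)/(2π×116×1) = 1.506×10^-4 K/W
R_calcium silicate = ln(95.8/55.8)/(2π×0.0658×1) = 1.307 K/W
R_outer film = 1/(h_o·2πr_oL) = 1/(20.5×2π×0.0958×1) = 0.08104 K/W
R_total = 1.39 K/W
Q = ΔT/R_total = 212/1.39

q′ ≈ 152 W/m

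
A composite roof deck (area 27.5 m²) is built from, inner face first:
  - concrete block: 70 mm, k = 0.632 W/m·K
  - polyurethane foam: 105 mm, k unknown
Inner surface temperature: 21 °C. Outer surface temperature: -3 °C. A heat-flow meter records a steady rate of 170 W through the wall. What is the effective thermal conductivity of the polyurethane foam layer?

Model the wall as resistances in series:
R_concrete block = L/(kA) = 0.07/(0.632×27.5) = 0.004028 K/W
Sum of known resistances R_other = 0.004028 K/W
Total R = ΔT/Q = 24/170 = 0.1412 K/W
R_polyurethane foam = R_total − R_other = 0.1371 K/W
k = L/(R·A) = 0.105/(0.1371×27.5)

k ≈ 0.0278 W/(m·K)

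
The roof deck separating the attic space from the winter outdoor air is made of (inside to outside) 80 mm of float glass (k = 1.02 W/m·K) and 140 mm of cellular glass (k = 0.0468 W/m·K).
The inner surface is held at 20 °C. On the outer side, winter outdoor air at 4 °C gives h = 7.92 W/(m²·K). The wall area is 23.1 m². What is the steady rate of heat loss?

Using the resistance-network approach (series):
R_float glass = L/(kA) = 0.08/(1.02×23.1) = 0.003395 K/W
R_cellular glass = L/(kA) = 0.14/(0.0468×23.1) = 0.1295 K/W
R_outer film = 1/(h_o·A) = 1/(7.92×23.1) = 0.005466 K/W
R_total = 0.1384 K/W
Q = ΔT / R_total = 16 / 0.1384

Q ≈ 116 W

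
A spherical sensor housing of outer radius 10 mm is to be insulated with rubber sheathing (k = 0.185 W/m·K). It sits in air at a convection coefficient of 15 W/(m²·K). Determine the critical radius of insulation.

r_cr ≈ 24.7 mm

For a sphere r_cr = 2k/h = 2×0.185/15
r_cr = 24.7 mm; since the bare radius (10 mm) is below r_cr, adding a thin layer of insulation will *increase* heat loss.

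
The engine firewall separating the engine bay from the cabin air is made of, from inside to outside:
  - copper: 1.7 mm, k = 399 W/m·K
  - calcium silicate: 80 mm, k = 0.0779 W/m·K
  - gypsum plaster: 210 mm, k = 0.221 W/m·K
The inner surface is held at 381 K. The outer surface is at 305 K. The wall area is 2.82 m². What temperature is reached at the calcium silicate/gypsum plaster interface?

Treating each layer as a thermal resistance in series:
R_copper = L/(kA) = 0.0017/(399×2.82) = 1.511×10^-6 K/W
R_calcium silicate = L/(kA) = 0.08/(0.0779×2.82) = 0.3642 K/W
R_gypsum plaster = L/(kA) = 0.21/(0.221×2.82) = 0.337 K/W
R_total = 0.7011 K/W;  Q = ΔT/R_total = 76/0.7011 = 108.4 W
T_interface = T_inner − Q·ΣR(inner→interface) = 381 − 108×0.3642

T ≈ 342 K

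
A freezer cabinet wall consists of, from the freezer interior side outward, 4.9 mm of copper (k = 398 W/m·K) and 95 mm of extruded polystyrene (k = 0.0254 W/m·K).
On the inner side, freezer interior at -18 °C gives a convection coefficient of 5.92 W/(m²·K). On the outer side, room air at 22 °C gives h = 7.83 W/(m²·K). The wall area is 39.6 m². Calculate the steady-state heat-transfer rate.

Q ≈ 392 W

Model the wall as resistances in series:
R_inner film = 1/(h_i·A) = 1/(5.92×39.6) = 0.004266 K/W
R_copper = L/(kA) = 0.0049/(398×39.6) = 3.109×10^-7 K/W
R_extruded polystyrene = L/(kA) = 0.095/(0.0254×39.6) = 0.09445 K/W
R_outer film = 1/(h_o·A) = 1/(7.83×39.6) = 0.003225 K/W
R_total = 0.1019 K/W
Q = ΔT / R_total = 40 / 0.1019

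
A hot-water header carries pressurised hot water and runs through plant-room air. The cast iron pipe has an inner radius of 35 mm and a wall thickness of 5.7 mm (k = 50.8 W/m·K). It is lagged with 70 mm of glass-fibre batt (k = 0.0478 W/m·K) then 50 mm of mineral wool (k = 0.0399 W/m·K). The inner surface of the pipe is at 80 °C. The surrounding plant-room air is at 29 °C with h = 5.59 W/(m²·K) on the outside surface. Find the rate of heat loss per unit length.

q′ ≈ 10.2 W/m

Treating each annulus and film as a series resistance:
R_cast iron pipe wall = ln(40.7/35)/(2π×50.8×1) = 4.727×10^-4 K/W
R_glass-fibre batt = ln(110.7/40.7)/(2π×0.0478×1) = 3.332 K/W
R_mineral wool = ln(160.7/110.7)/(2π×0.0399×1) = 1.487 K/W
R_outer film = 1/(h_o·2πr_oL) = 1/(5.59×2π×0.1607×1) = 0.1772 K/W
R_total = 4.996 K/W
Q = ΔT/R_total = 51/4.996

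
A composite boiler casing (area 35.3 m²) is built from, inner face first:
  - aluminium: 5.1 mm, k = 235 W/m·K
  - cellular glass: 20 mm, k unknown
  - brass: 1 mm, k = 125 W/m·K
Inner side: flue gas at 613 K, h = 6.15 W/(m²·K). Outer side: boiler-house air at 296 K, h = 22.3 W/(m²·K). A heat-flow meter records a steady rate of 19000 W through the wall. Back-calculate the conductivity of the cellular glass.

k ≈ 0.0524 W/(m·K)

Using the resistance-network approach (series):
R_inner film = 1/(h_i·A) = 1/(6.15×35.3) = 0.004606 K/W
R_aluminium = L/(kA) = 0.0051/(235×35.3) = 6.148×10^-7 K/W
R_brass = L/(kA) = 0.001/(125×35.3) = 2.266×10^-7 K/W
R_outer film = 1/(h_o·A) = 1/(22.3×35.3) = 0.00127 K/W
Sum of known resistances R_other = 0.005877 K/W
Total R = ΔT/Q = 317/19000 = 0.01668 K/W
R_cellular glass = R_total − R_other = 0.01081 K/W
k = L/(R·A) = 0.02/(0.01081×35.3)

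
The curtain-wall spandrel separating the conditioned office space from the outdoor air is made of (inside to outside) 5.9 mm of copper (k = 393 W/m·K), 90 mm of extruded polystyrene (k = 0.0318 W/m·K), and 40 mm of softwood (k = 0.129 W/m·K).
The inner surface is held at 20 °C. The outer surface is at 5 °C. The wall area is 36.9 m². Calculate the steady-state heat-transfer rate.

Q ≈ 176 W

Treating each layer as a thermal resistance in series:
R_copper = L/(kA) = 0.0059/(393×36.9) = 4.068×10^-7 K/W
R_extruded polystyrene = L/(kA) = 0.09/(0.0318×36.9) = 0.0767 K/W
R_softwood = L/(kA) = 0.04/(0.129×36.9) = 0.008403 K/W
R_total = 0.0851 K/W
Q = ΔT / R_total = 15 / 0.0851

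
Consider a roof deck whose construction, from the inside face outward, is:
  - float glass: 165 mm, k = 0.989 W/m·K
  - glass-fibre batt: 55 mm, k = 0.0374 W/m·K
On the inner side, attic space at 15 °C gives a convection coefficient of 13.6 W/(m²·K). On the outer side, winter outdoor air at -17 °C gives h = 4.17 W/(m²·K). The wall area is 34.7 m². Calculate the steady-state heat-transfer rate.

Q ≈ 569 W

Model the wall as resistances in series:
R_inner film = 1/(h_i·A) = 1/(13.6×34.7) = 0.002119 K/W
R_float glass = L/(kA) = 0.165/(0.989×34.7) = 0.004808 K/W
R_glass-fibre batt = L/(kA) = 0.055/(0.0374×34.7) = 0.04238 K/W
R_outer film = 1/(h_o·A) = 1/(4.17×34.7) = 0.006911 K/W
R_total = 0.05622 K/W
Q = ΔT / R_total = 32 / 0.05622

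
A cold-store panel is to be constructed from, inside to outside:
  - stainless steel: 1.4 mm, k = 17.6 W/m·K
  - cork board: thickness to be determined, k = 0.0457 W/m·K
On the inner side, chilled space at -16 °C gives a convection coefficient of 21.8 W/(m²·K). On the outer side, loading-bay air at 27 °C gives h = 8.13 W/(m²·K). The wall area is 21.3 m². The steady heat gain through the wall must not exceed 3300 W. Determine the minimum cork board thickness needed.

L ≈ 4.96 mm

Treating each layer as a thermal resistance in series:
R_inner film = 1/(h_i·A) = 1/(21.8×21.3) = 0.002154 K/W
R_stainless steel = L/(kA) = 0.0014/(17.6×21.3) = 3.735×10^-6 K/W
R_outer film = 1/(h_o·A) = 1/(8.13×21.3) = 0.005775 K/W
Sum of the known resistances R_other = 0.007932 K/W
Required total resistance R_tot = ΔT/Q_allow = 43/3300 = 0.01303 K/W
R_cork board = R_tot − R_other = 0.005098 K/W
L = R·k·A = 0.005098×0.0457×21.3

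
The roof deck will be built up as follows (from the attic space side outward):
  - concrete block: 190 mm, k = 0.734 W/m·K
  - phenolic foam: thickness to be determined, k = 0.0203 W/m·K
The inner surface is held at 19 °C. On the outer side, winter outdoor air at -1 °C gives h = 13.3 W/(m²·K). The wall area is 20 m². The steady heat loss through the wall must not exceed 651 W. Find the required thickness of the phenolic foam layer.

L ≈ 5.69 mm

Using the resistance-network approach (series):
R_concrete block = L/(kA) = 0.19/(0.734×20) = 0.01294 K/W
R_outer film = 1/(h_o·A) = 1/(13.3×20) = 0.003759 K/W
Sum of the known resistances R_other = 0.0167 K/W
Required total resistance R_tot = ΔT/Q_allow = 20/651 = 0.03072 K/W
R_phenolic foam = R_tot − R_other = 0.01402 K/W
L = R·k·A = 0.01402×0.0203×20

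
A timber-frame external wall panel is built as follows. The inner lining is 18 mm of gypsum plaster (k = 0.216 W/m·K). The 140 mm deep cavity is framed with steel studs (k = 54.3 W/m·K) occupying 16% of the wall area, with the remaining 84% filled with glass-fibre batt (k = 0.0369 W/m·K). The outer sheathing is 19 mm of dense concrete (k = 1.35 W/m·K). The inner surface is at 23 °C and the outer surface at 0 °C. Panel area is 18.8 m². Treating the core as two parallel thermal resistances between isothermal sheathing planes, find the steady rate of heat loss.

Q ≈ 3810 W

Sheathing layers in series; stud and cavity paths in parallel between them.
R_inner = 0.018/(0.216×18.8) = 0.004433 K/W
R_stud  = 0.14/(54.3×0.16×18.8) = 8.571×10^-4 K/W
R_cav   = 0.14/(0.0369×0.84×18.8) = 0.2403 K/W
1/R_core = 1/R_stud + 1/R_cav → R_core = 8.541×10^-4 K/W
R_outer = 0.019/(1.35×18.8) = 7.486×10^-4 K/W
R_total = 0.006035 K/W
Q = ΔT/R_total = 23/0.006035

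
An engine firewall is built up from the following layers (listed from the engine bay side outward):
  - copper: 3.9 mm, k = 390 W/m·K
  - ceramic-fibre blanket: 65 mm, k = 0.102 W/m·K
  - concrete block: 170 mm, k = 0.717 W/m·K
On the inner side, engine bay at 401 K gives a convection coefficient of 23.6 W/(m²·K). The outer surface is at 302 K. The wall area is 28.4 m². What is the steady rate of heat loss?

Q ≈ 3070 W

Using the resistance-network approach (series):
R_inner film = 1/(h_i·A) = 1/(23.6×28.4) = 0.001492 K/W
R_copper = L/(kA) = 0.0039/(390×28.4) = 3.521×10^-7 K/W
R_ceramic-fibre blanket = L/(kA) = 0.065/(0.102×28.4) = 0.02244 K/W
R_concrete block = L/(kA) = 0.17/(0.717×28.4) = 0.008349 K/W
R_total = 0.03228 K/W
Q = ΔT / R_total = 99 / 0.03228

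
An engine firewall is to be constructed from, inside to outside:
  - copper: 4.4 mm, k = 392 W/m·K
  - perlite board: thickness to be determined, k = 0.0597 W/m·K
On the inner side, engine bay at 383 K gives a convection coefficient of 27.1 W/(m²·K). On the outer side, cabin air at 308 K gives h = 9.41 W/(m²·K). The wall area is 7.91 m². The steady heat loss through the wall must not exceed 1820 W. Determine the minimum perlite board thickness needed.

L ≈ 10.9 mm

Series thermal resistances:
R_inner film = 1/(h_i·A) = 1/(27.1×7.91) = 0.004665 K/W
R_copper = L/(kA) = 0.0044/(392×7.91) = 1.419×10^-6 K/W
R_outer film = 1/(h_o·A) = 1/(9.41×7.91) = 0.01343 K/W
Sum of the known resistances R_other = 0.0181 K/W
Required total resistance R_tot = ΔT/Q_allow = 75/1820 = 0.04121 K/W
R_perlite board = R_tot − R_other = 0.02311 K/W
L = R·k·A = 0.02311×0.0597×7.91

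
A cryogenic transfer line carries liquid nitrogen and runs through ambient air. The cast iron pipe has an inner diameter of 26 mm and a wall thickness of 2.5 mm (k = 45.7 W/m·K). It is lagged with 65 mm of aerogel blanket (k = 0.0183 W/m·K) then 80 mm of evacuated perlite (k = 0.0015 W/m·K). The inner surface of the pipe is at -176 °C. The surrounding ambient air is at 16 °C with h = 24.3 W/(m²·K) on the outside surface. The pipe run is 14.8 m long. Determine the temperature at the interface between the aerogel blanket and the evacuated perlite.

T ≈ -145 °C

For a radial system each layer contributes R = ln(r_out/r_in)/(2πkL); films add R = 1/(hA).
R_cast iron pipe wall = ln(15.5/13)/(2π×45.7×14.8) = 4.139×10^-5 K/W
R_aerogel blanket = ln(80.5/15.5)/(2π×0.0183×14.8) = 0.9681 K/W
R_evacuated perlite = ln(160.5/80.5)/(2π×0.0015×14.8) = 4.947 K/W
R_outer film = 1/(h_o·2πr_oL) = 1/(24.3×2π×0.1605×14.8) = 0.002757 K/W
R_total = 5.918 K/W
Q = ΔT/R_total = 192/5.918
Q = 32.4 W
T_interface = T_inner + Q·ΣR(inner→interface) = -176 + 32.4×0.9681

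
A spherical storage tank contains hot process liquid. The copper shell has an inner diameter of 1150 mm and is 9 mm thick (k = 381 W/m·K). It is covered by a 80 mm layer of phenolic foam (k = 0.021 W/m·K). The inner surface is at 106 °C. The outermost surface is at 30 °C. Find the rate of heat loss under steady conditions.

Q ≈ 97.2 W

Each spherical layer contributes R = (1/r_i − 1/r_o)/(4πk):
R_copper shell = (1/0.575 − 1/0.584)/(4π×381) = 5.598×10^-6 K/W
R_phenolic foam = (1/0.584 − 1/0.664)/(4π×0.021) = 0.7818 K/W
R_total = 0.7818 K/W
Q = ΔT/R_total = 76/0.7818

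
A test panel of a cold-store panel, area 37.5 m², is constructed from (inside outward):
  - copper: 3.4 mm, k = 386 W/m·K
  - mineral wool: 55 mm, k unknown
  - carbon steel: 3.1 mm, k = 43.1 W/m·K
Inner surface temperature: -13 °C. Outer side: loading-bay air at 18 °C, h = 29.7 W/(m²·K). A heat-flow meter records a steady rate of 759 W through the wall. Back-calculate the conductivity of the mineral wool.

k ≈ 0.0367 W/(m·K)

Series thermal resistances:
R_copper = L/(kA) = 0.0034/(386×37.5) = 2.349×10^-7 K/W
R_carbon steel = L/(kA) = 0.0031/(43.1×37.5) = 1.918×10^-6 K/W
R_outer film = 1/(h_o·A) = 1/(29.7×37.5) = 8.979×10^-4 K/W
Sum of known resistances R_other = 9×10^-4 K/W
Total R = ΔT/Q = 31/759 = 0.04084 K/W
R_mineral wool = R_total − R_other = 0.03994 K/W
k = L/(R·A) = 0.055/(0.03994×37.5)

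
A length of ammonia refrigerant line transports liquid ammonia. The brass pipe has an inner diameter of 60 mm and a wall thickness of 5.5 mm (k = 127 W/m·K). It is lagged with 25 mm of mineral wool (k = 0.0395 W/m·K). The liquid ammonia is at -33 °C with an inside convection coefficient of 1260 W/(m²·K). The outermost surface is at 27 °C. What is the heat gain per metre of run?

Cylindrical conduction, so R = ln(r₂/r₁)/(2πkL) per layer, in series:
R_inner film = 1/(h_i·2πr₁L) = 1/(1260×2π×0.03×1) = 0.00421 K/W
R_brass pipe wall = ln(35.5/30)/(2π×127×1) = 2.11×10^-4 K/W
R_mineral wool = ln(60.5/35.5)/(2π×0.0395×1) = 2.148 K/W
R_total = 2.152 K/W
Q = ΔT/R_total = 60/2.152

q′ ≈ 27.9 W/m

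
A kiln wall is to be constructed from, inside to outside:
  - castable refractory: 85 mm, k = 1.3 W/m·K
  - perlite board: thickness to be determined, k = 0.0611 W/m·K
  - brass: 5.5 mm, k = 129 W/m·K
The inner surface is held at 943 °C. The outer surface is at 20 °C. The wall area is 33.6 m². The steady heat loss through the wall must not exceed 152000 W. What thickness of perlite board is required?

L ≈ 8.47 mm

Treating each layer as a thermal resistance in series:
R_castable refractory = L/(kA) = 0.085/(1.3×33.6) = 0.001946 K/W
R_brass = L/(kA) = 0.0055/(129×33.6) = 1.269×10^-6 K/W
Sum of the known resistances R_other = 0.001947 K/W
Required total resistance R_tot = ΔT/Q_allow = 923/152000 = 0.006072 K/W
R_perlite board = R_tot − R_other = 0.004125 K/W
L = R·k·A = 0.004125×0.0611×33.6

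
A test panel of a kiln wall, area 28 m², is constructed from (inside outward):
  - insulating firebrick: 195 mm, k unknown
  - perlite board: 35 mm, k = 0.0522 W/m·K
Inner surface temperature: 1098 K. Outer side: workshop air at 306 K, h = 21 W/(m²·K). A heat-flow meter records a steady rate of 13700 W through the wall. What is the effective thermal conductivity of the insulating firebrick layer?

Model the wall as resistances in series:
R_perlite board = L/(kA) = 0.035/(0.0522×28) = 0.02395 K/W
R_outer film = 1/(h_o·A) = 1/(21×28) = 0.001701 K/W
Sum of known resistances R_other = 0.02565 K/W
Total R = ΔT/Q = 792/13700 = 0.05781 K/W
R_insulating firebrick = R_total − R_other = 0.03216 K/W
k = L/(R·A) = 0.195/(0.03216×28)

k ≈ 0.217 W/(m·K)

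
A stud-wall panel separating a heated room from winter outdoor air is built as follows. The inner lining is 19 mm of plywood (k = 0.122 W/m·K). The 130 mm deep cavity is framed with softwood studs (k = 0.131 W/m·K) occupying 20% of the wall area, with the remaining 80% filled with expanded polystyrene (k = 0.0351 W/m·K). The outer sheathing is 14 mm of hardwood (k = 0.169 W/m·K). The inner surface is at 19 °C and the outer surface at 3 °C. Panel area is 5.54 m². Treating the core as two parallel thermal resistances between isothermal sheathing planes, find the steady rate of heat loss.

Q ≈ 33.7 W

Sheathing layers in series; stud and cavity paths in parallel between them.
R_inner = 0.019/(0.122×5.54) = 0.02811 K/W
R_stud  = 0.13/(0.131×0.2×5.54) = 0.8956 K/W
R_cav   = 0.13/(0.0351×0.8×5.54) = 0.8357 K/W
1/R_core = 1/R_stud + 1/R_cav → R_core = 0.4323 K/W
R_outer = 0.014/(0.169×5.54) = 0.01495 K/W
R_total = 0.4754 K/W
Q = ΔT/R_total = 16/0.4754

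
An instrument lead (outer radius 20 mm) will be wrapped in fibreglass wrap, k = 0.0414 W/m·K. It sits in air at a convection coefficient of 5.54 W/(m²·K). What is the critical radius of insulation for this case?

r_cr ≈ 7.47 mm

For a cylinder r_cr = k/h = 0.0414/5.54
r_cr = 7.47 mm; since the bare radius (20 mm) is above r_cr, any added insulation will reduce heat loss.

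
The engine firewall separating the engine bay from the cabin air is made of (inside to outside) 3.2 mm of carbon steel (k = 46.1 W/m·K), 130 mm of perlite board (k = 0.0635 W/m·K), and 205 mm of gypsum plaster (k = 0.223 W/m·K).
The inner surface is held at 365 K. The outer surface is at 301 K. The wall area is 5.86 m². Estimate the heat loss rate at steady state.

Treating each layer as a thermal resistance in series:
R_carbon steel = L/(kA) = 0.0032/(46.1×5.86) = 1.185×10^-5 K/W
R_perlite board = L/(kA) = 0.13/(0.0635×5.86) = 0.3494 K/W
R_gypsum plaster = L/(kA) = 0.205/(0.223×5.86) = 0.1569 K/W
R_total = 0.5062 K/W
Q = ΔT / R_total = 64 / 0.5062

Q ≈ 126 W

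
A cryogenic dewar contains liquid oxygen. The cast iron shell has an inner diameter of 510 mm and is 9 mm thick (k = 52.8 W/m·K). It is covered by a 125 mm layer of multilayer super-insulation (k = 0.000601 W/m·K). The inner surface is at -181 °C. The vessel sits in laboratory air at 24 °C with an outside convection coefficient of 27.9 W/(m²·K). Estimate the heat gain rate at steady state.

Q ≈ 1.27 W

For a spherical shell R = (1/r₁ − 1/r₂)/(4πk); film R = 1/(h·4πr²). In series:
R_cast iron shell = (1/0.255 − 1/0.264)/(4π×52.8) = 2.015×10^-4 K/W
R_multilayer super-insulation = (1/0.264 − 1/0.389)/(4π×0.000601) = 161.2 K/W
R_outer film = 1/(h·4πr_o²) = 1/(27.9×4π×0.389²) = 0.01885 K/W
R_total = 161.2 K/W
Q = ΔT/R_total = 205/161.2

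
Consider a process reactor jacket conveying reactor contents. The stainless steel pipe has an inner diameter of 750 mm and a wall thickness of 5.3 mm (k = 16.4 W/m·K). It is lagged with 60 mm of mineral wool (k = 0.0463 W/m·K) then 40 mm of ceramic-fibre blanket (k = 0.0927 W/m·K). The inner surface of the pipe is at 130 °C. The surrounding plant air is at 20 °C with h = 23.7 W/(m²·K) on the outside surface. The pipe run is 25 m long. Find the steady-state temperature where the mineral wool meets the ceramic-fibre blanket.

T ≈ 46.9 °C

Treating each annulus and film as a series resistance:
R_stainless steel pipe wall = ln(380.3/375)/(2π×16.4×25) = 5.448×10^-6 K/W
R_mineral wool = ln(440.3/380.3)/(2π×0.0463×25) = 0.02014 K/W
R_ceramic-fibre blanket = ln(480.3/440.3)/(2π×0.0927×25) = 0.005972 K/W
R_outer film = 1/(h_o·2πr_oL) = 1/(23.7×2π×0.4803×25) = 5.593×10^-4 K/W
R_total = 0.02668 K/W
Q = ΔT/R_total = 110/0.02668
Q = 4120 W
T_interface = T_inner − Q·ΣR(inner→interface) = 130 − 4120×0.02015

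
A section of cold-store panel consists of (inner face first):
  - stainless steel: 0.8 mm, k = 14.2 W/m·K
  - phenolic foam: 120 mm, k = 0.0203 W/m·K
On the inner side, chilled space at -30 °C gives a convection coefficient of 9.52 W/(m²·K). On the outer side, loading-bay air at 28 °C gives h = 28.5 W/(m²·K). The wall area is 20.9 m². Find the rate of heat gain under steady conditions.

Q ≈ 200 W

Treating each layer as a thermal resistance in series:
R_inner film = 1/(h_i·A) = 1/(9.52×20.9) = 0.005026 K/W
R_stainless steel = L/(kA) = 0.0008/(14.2×20.9) = 2.696×10^-6 K/W
R_phenolic foam = L/(kA) = 0.12/(0.0203×20.9) = 0.2828 K/W
R_outer film = 1/(h_o·A) = 1/(28.5×20.9) = 0.001679 K/W
R_total = 0.2895 K/W
Q = ΔT / R_total = 58 / 0.2895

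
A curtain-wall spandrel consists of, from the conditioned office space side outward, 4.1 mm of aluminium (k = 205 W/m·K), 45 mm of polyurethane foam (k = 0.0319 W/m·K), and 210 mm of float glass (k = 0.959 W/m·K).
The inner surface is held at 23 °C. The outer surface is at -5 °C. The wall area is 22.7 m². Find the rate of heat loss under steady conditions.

Treating each layer as a thermal resistance in series:
R_aluminium = L/(kA) = 0.0041/(205×22.7) = 8.811×10^-7 K/W
R_polyurethane foam = L/(kA) = 0.045/(0.0319×22.7) = 0.06214 K/W
R_float glass = L/(kA) = 0.21/(0.959×22.7) = 0.009647 K/W
R_total = 0.07179 K/W
Q = ΔT / R_total = 28 / 0.07179

Q ≈ 390 W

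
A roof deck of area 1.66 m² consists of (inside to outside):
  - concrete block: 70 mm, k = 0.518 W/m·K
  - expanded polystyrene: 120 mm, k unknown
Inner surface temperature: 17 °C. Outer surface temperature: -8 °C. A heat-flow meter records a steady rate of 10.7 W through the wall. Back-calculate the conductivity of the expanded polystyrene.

Treating each layer as a thermal resistance in series:
R_concrete block = L/(kA) = 0.07/(0.518×1.66) = 0.08141 K/W
Sum of known resistances R_other = 0.08141 K/W
Total R = ΔT/Q = 25/10.7 = 2.336 K/W
R_expanded polystyrene = R_total − R_other = 2.255 K/W
k = L/(R·A) = 0.12/(2.255×1.66)

k ≈ 0.0321 W/(m·K)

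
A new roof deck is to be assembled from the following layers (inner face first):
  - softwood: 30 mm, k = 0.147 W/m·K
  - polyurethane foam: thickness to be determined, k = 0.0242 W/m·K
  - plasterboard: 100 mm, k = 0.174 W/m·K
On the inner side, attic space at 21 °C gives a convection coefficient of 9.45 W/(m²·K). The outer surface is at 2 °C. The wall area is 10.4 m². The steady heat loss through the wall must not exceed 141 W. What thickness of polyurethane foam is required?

Series thermal resistances:
R_inner film = 1/(h_i·A) = 1/(9.45×10.4) = 0.01018 K/W
R_softwood = L/(kA) = 0.03/(0.147×10.4) = 0.01962 K/W
R_plasterboard = L/(kA) = 0.1/(0.174×10.4) = 0.05526 K/W
Sum of the known resistances R_other = 0.08506 K/W
Required total resistance R_tot = ΔT/Q_allow = 19/141 = 0.1348 K/W
R_polyurethane foam = R_tot − R_other = 0.04969 K/W
L = R·k·A = 0.04969×0.0242×10.4

L ≈ 12.5 mm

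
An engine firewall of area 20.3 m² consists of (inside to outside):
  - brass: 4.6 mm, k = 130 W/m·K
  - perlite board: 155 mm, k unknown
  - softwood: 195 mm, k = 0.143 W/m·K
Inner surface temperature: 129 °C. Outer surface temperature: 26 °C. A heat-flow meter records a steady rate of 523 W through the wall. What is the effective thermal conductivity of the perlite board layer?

k ≈ 0.0588 W/(m·K)

Model the wall as resistances in series:
R_brass = L/(kA) = 0.0046/(130×20.3) = 1.743×10^-6 K/W
R_softwood = L/(kA) = 0.195/(0.143×20.3) = 0.06717 K/W
Sum of known resistances R_other = 0.06718 K/W
Total R = ΔT/Q = 103/523 = 0.1969 K/W
R_perlite board = R_total − R_other = 0.1298 K/W
k = L/(R·A) = 0.155/(0.1298×20.3)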